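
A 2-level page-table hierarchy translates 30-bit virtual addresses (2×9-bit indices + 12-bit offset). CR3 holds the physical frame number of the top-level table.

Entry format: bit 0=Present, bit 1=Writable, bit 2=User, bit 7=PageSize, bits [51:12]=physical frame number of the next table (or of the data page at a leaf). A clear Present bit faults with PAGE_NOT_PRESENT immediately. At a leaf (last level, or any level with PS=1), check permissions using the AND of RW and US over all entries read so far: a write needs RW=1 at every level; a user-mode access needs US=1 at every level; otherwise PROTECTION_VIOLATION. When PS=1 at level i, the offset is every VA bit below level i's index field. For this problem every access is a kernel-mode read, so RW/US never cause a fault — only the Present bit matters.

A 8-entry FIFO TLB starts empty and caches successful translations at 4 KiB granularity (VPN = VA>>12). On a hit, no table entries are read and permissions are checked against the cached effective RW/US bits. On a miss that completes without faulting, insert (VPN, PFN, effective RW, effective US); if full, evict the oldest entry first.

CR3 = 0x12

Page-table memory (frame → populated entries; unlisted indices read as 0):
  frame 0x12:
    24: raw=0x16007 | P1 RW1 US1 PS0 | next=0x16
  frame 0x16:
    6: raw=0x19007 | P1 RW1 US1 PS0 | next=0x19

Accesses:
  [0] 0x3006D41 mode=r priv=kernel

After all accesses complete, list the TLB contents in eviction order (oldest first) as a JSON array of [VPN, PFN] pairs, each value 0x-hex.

Trace:
#0 VA=0x3006D41 (r,kernel):
  [0] read 0x12 idx=24: raw=0x16007 flags P=1 W=1 U=1 S=0
  [1] read 0x16 idx=6: raw=0x19007 flags P=1 W=1 U=1 S=0
  ⇒ phys 0x19D41  [2 reads]

TLB: [["0x3006", "0x19"]]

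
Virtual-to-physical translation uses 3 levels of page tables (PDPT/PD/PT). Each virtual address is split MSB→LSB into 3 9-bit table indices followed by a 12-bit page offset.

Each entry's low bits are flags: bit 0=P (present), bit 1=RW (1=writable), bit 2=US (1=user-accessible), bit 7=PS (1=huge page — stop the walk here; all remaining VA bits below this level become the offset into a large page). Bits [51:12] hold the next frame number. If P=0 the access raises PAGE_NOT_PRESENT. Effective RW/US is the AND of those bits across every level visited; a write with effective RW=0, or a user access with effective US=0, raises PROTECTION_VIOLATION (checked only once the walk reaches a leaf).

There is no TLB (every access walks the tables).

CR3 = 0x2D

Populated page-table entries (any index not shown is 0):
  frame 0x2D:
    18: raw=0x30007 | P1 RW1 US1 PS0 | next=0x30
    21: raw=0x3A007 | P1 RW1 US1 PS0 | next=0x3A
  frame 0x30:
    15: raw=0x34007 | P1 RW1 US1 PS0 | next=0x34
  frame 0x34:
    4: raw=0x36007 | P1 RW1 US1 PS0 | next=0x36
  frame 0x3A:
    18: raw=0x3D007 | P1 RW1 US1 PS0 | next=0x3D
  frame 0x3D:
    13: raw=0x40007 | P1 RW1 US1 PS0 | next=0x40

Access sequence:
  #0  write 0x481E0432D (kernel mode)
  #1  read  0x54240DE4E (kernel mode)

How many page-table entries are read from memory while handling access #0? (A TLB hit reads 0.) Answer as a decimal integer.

Per-access translation:
#0 VA=0x481E0432D (w,kernel):
  L0: frame=0x2D idx=18 entry=0x30007 [P=1 RW=1 US=1 PS=0]
  L1: frame=0x30 idx=15 entry=0x34007 [P=1 RW=1 US=1 PS=0]
  L2: frame=0x34 idx=4 entry=0x36007 [P=1 RW=1 US=1 PS=0]
  → PA=0x3632D  (3 entries read)
#1 VA=0x54240DE4E (r,kernel):
  L0: frame=0x2D idx=21 entry=0x3A007 [P=1 RW=1 US=1 PS=0]
  L1: frame=0x3A idx=18 entry=0x3D007 [P=1 RW=1 US=1 PS=0]
  L2: frame=0x3D idx=13 entry=0x40007 [P=1 RW=1 US=1 PS=0]
  → PA=0x40E4E  (3 entries read)

Entries read for #0: 3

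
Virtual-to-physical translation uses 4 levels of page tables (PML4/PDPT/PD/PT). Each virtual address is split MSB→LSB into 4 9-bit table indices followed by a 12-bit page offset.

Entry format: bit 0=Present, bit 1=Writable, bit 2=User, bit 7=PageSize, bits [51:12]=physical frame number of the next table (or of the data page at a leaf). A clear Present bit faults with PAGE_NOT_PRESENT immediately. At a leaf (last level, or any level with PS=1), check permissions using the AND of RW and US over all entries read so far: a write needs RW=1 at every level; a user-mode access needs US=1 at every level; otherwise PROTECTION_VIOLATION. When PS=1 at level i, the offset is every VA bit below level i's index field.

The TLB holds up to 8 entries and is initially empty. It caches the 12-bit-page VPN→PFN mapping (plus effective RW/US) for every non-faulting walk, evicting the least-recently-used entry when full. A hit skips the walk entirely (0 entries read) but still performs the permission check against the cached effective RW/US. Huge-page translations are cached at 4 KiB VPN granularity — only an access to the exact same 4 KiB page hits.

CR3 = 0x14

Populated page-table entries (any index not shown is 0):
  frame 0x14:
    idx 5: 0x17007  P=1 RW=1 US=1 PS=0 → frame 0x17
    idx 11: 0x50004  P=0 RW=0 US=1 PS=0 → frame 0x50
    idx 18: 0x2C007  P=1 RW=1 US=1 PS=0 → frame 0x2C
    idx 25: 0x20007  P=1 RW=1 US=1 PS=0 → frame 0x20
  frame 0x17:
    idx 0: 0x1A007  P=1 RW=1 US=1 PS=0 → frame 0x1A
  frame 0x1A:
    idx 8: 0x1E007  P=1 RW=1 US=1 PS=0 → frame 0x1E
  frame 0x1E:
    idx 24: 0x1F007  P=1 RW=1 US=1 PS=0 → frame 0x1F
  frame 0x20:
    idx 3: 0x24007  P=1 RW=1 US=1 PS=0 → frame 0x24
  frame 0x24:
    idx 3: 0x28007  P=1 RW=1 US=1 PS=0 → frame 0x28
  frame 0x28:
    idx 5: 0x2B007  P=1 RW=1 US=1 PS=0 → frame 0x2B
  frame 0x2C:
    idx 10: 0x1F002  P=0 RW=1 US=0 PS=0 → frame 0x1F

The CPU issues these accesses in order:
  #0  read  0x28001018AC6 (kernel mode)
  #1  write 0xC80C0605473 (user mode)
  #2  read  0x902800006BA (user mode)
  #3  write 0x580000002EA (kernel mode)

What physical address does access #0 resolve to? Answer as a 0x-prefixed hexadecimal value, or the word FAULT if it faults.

Per-access translation:
#0 VA=0x28001018AC6 (r,kernel):
  L0 @0x14[5] → 0x17007  P=1,RW=1,US=1,PS=0
  L1 @0x17[0] → 0x1A007  P=1,RW=1,US=1,PS=0
  L2 @0x1A[8] → 0x1E007  P=1,RW=1,US=1,PS=0
  L3 @0x1E[24] → 0x1F007  P=1,RW=1,US=1,PS=0
  ✓ 0x1FAC6  — 4 lookups
#1 VA=0xC80C0605473 (w,user):
  L0 @0x14[25] → 0x20007  P=1,RW=1,US=1,PS=0
  L1 @0x20[3] → 0x24007  P=1,RW=1,US=1,PS=0
  L2 @0x24[3] → 0x28007  P=1,RW=1,US=1,PS=0
  L3 @0x28[5] → 0x2B007  P=1,RW=1,US=1,PS=0
  ✓ 0x2B473  — 4 lookups
#2 VA=0x902800006BA (r,user):
  L0 @0x14[18] → 0x2C007  P=1,RW=1,US=1,PS=0
  L1 @0x2C[10] → 0x1F002  P=0,RW=1,US=0,PS=0
  ⇒ fault: PAGE_NOT_PRESENT  — 2 lookups
#3 VA=0x580000002EA (w,kernel):
  L0 @0x14[11] → 0x50004  P=0,RW=0,US=1,PS=0
  ⇒ fault: PAGE_NOT_PRESENT  — 1 lookups

Access #0 PA: 0x1FAC6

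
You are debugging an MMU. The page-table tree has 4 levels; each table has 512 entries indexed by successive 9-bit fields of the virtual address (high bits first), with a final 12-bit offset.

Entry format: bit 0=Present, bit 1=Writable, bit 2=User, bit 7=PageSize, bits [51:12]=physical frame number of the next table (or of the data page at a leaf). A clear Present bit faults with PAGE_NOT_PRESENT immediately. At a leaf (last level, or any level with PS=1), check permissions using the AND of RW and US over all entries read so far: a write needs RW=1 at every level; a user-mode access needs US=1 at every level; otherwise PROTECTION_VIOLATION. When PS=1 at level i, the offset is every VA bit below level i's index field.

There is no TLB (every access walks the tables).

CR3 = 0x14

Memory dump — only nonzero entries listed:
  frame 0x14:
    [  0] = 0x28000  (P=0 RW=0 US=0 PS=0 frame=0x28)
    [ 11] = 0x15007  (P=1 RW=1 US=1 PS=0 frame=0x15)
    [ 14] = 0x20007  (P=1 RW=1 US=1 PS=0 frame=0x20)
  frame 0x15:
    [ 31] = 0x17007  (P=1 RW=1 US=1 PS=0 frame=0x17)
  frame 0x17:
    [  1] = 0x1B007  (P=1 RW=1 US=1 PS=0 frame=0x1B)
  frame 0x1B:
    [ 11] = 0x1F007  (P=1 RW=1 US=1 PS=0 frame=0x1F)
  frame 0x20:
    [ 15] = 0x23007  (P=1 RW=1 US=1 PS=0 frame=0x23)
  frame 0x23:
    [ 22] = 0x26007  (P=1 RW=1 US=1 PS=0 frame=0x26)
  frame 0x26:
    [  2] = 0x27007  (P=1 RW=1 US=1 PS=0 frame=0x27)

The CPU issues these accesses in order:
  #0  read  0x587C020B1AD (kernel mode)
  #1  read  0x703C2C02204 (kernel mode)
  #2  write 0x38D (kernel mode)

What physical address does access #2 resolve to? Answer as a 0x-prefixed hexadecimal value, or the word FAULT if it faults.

Walk each access:
#0 VA=0x587C020B1AD (r,kernel):
  L0 @0x14[11] → 0x15007  P=1,RW=1,US=1,PS=0
  L1 @0x15[31] → 0x17007  P=1,RW=1,US=1,PS=0
  L2 @0x17[1] → 0x1B007  P=1,RW=1,US=1,PS=0
  L3 @0x1B[11] → 0x1F007  P=1,RW=1,US=1,PS=0
  ✓ 0x1F1AD  — 4 lookups
#1 VA=0x703C2C02204 (r,kernel):
  L0 @0x14[14] → 0x20007  P=1,RW=1,US=1,PS=0
  L1 @0x20[15] → 0x23007  P=1,RW=1,US=1,PS=0
  L2 @0x23[22] → 0x26007  P=1,RW=1,US=1,PS=0
  L3 @0x26[2] → 0x27007  P=1,RW=1,US=1,PS=0
  ✓ 0x27204  — 4 lookups
#2 VA=0x38D (w,kernel):
  L0 @0x14[0] → 0x28000  P=0,RW=0,US=0,PS=0
  ✗ PAGE_NOT_PRESENT  [1 reads]

Access #2 PA: FAULT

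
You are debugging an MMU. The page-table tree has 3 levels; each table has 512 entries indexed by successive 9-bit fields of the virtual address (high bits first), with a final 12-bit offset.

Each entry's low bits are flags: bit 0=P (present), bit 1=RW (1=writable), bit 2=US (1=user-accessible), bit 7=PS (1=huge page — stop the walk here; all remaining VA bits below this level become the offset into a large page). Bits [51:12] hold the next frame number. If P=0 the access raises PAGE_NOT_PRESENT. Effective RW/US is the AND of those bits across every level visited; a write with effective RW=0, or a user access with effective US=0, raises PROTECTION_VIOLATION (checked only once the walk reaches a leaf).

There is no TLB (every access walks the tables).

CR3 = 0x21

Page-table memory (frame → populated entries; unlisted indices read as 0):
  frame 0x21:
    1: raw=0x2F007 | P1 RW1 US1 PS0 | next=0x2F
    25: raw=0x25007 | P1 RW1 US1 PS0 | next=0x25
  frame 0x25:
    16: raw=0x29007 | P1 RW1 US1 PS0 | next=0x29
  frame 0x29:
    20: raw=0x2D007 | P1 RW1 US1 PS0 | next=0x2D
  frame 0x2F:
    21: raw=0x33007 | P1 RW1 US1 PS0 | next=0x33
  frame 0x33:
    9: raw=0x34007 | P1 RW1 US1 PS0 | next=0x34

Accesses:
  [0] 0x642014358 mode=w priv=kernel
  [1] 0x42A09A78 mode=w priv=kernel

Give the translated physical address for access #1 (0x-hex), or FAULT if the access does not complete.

Trace:
#0 VA=0x642014358 (w,kernel):
  [0] read 0x21 idx=25: raw=0x25007 flags P=1 W=1 U=1 S=0
  [1] read 0x25 idx=16: raw=0x29007 flags P=1 W=1 U=1 S=0
  [2] read 0x29 idx=20: raw=0x2D007 flags P=1 W=1 U=1 S=0
  ⇒ phys 0x2D358  [3 reads]
#1 VA=0x42A09A78 (w,kernel):
  [0] read 0x21 idx=1: raw=0x2F007 flags P=1 W=1 U=1 S=0
  [1] read 0x2F idx=21: raw=0x33007 flags P=1 W=1 U=1 S=0
  [2] read 0x33 idx=9: raw=0x34007 flags P=1 W=1 U=1 S=0
  ⇒ phys 0x34A78  [3 reads]

Access #1 PA: 0x34A78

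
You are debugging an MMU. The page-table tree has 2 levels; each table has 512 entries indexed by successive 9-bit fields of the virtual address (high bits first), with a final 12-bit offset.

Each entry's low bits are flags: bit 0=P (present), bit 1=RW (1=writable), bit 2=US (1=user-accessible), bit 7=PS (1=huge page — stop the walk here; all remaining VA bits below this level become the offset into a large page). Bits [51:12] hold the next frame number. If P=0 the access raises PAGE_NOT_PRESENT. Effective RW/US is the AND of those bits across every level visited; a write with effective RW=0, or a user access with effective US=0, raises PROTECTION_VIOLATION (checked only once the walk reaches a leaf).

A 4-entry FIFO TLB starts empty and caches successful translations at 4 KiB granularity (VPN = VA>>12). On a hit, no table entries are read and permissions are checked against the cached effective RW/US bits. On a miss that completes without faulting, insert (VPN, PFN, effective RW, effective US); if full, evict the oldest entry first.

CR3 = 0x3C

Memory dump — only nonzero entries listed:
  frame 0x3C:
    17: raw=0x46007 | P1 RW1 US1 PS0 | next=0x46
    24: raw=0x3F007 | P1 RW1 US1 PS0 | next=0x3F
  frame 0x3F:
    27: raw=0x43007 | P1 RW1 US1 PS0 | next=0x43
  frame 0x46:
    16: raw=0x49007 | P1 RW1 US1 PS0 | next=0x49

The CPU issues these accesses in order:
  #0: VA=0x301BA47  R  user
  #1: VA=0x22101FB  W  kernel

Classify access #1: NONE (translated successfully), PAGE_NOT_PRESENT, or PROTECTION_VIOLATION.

Trace:
#0 VA=0x301BA47 (r,user):
  L0: frame=0x3C idx=24 entry=0x3F007 [P=1 RW=1 US=1 PS=0]
  L1: frame=0x3F idx=27 entry=0x43007 [P=1 RW=1 US=1 PS=0]
  → PA=0x43A47  (2 entries read)
#1 VA=0x22101FB (w,kernel):
  L0: frame=0x3C idx=17 entry=0x46007 [P=1 RW=1 US=1 PS=0]
  L1: frame=0x46 idx=16 entry=0x49007 [P=1 RW=1 US=1 PS=0]
  → PA=0x491FB  (2 entries read)

Access #1 fault: NONE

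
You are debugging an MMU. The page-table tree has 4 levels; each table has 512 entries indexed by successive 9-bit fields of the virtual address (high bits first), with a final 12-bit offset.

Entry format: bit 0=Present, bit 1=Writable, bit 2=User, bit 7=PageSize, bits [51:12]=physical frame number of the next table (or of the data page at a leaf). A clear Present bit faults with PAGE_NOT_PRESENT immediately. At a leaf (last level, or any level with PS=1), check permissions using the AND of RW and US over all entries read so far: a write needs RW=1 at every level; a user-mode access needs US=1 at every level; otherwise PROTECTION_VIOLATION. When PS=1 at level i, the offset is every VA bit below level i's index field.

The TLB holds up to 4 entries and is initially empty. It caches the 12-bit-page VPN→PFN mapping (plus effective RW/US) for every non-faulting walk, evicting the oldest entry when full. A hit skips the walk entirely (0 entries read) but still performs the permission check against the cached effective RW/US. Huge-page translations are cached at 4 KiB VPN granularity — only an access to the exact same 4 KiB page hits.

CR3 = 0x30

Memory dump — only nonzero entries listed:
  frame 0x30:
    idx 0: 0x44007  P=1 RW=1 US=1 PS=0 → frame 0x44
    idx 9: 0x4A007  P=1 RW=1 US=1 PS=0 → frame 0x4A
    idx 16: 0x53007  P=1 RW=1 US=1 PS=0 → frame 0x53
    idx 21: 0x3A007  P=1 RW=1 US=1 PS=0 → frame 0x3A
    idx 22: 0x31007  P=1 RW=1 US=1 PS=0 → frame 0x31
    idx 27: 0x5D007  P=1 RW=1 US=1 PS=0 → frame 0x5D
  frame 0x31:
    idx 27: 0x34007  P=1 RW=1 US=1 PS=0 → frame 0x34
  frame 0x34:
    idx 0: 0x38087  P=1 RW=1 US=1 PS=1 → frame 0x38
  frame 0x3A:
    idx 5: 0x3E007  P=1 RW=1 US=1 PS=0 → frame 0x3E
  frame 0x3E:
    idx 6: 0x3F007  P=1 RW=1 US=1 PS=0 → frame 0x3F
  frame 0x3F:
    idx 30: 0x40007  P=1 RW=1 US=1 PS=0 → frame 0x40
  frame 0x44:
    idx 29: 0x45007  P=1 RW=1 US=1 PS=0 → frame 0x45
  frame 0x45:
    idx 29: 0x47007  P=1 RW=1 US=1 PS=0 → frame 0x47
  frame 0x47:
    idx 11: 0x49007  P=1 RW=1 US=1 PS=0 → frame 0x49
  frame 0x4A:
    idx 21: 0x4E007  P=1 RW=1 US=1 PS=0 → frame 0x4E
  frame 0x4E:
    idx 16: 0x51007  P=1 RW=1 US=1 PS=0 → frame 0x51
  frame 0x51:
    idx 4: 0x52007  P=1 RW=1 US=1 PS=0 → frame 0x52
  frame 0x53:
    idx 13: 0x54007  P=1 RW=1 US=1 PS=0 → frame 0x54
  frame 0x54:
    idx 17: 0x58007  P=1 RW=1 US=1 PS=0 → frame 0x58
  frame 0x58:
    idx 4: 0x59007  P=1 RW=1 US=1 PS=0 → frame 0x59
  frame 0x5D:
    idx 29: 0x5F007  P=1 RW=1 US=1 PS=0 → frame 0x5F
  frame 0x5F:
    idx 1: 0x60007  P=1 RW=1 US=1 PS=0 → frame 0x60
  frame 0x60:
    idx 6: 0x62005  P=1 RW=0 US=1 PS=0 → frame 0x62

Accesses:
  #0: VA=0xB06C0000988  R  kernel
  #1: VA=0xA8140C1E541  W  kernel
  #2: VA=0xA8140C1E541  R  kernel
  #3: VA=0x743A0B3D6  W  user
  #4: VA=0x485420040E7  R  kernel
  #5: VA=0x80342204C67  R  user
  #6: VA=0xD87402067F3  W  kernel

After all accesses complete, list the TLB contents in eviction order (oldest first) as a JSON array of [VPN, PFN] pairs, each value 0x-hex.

Walk each access:
#0 VA=0xB06C0000988 (r,kernel):
  [0] read 0x30 idx=22: raw=0x31007 flags P=1 W=1 U=1 S=0
  [1] read 0x31 idx=27: raw=0x34007 flags P=1 W=1 U=1 S=0
  [2] read 0x34 idx=0: raw=0x38087 flags P=1 W=1 U=1 S=1
  → PA=0x38988 (huge @L2)  (3 entries read)
#1 VA=0xA8140C1E541 (w,kernel):
  [0] read 0x30 idx=21: raw=0x3A007 flags P=1 W=1 U=1 S=0
  [1] read 0x3A idx=5: raw=0x3E007 flags P=1 W=1 U=1 S=0
  [2] read 0x3E idx=6: raw=0x3F007 flags P=1 W=1 U=1 S=0
  [3] read 0x3F idx=30: raw=0x40007 flags P=1 W=1 U=1 S=0
  → PA=0x40541  (4 entries read)
#2 VA=0xA8140C1E541 (r,kernel):
  TLB hit vpn=0xA8140C1E → PA=0x40541
#3 VA=0x743A0B3D6 (w,user):
  [0] read 0x30 idx=0: raw=0x44007 flags P=1 W=1 U=1 S=0
  [1] read 0x44 idx=29: raw=0x45007 flags P=1 W=1 U=1 S=0
  [2] read 0x45 idx=29: raw=0x47007 flags P=1 W=1 U=1 S=0
  [3] read 0x47 idx=11: raw=0x49007 flags P=1 W=1 U=1 S=0
  → PA=0x493D6  (4 entries read)
#4 VA=0x485420040E7 (r,kernel):
  [0] read 0x30 idx=9: raw=0x4A007 flags P=1 W=1 U=1 S=0
  [1] read 0x4A idx=21: raw=0x4E007 flags P=1 W=1 U=1 S=0
  [2] read 0x4E idx=16: raw=0x51007 flags P=1 W=1 U=1 S=0
  [3] read 0x51 idx=4: raw=0x52007 flags P=1 W=1 U=1 S=0
  → PA=0x520E7  (4 entries read)
#5 VA=0x80342204C67 (r,user):
  [0] read 0x30 idx=16: raw=0x53007 flags P=1 W=1 U=1 S=0
  [1] read 0x53 idx=13: raw=0x54007 flags P=1 W=1 U=1 S=0
  [2] read 0x54 idx=17: raw=0x58007 flags P=1 W=1 U=1 S=0
  [3] read 0x58 idx=4: raw=0x59007 flags P=1 W=1 U=1 S=0
  → PA=0x59C67  (4 entries read)
#6 VA=0xD87402067F3 (w,kernel):
  [0] read 0x30 idx=27: raw=0x5D007 flags P=1 W=1 U=1 S=0
  [1] read 0x5D idx=29: raw=0x5F007 flags P=1 W=1 U=1 S=0
  [2] read 0x5F idx=1: raw=0x60007 flags P=1 W=1 U=1 S=0
  [3] read 0x60 idx=6: raw=0x62005 flags P=1 W=0 U=1 S=0
  ⇒ fault: PROTECTION_VIOLATION  — 4 lookups

TLB: [["0xA8140C1E", "0x40"], ["0x743A0B", "0x49"], ["0x48542004", "0x52"], ["0x80342204", "0x59"]]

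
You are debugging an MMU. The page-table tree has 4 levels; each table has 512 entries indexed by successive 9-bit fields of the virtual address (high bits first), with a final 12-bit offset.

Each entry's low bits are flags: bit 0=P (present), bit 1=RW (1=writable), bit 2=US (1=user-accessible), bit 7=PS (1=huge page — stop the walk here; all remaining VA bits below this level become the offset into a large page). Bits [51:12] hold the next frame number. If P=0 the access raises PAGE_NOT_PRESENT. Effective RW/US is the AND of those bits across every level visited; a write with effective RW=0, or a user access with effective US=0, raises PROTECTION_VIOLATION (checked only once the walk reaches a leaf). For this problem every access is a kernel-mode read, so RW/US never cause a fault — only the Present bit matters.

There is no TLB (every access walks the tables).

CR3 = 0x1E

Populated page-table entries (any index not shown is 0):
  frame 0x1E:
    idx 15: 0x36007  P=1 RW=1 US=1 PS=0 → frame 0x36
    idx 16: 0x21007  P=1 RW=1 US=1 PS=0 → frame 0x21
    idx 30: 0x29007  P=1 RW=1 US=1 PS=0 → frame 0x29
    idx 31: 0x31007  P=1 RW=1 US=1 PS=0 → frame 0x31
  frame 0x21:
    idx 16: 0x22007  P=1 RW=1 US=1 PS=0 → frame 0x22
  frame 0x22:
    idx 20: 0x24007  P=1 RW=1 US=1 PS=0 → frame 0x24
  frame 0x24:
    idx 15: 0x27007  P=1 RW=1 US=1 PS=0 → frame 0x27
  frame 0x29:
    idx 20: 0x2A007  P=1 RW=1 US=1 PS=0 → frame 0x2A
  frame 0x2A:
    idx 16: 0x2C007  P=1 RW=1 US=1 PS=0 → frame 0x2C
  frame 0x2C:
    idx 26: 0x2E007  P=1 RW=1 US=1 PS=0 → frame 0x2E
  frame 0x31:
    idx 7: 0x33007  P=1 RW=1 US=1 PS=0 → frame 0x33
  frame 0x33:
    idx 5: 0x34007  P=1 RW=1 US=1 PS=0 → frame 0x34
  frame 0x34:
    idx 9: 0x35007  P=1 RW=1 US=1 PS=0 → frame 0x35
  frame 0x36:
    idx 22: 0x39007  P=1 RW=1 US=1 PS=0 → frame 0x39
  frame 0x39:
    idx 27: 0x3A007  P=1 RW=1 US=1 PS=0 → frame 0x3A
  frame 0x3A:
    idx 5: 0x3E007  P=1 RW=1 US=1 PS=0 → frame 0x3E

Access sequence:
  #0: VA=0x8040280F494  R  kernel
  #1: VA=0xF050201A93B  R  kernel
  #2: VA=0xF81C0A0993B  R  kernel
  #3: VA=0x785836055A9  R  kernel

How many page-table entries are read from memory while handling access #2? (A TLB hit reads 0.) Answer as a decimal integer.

Walk each access:
#0 VA=0x8040280F494 (r,kernel):
  [0] read 0x1E idx=16: raw=0x21007 flags P=1 W=1 U=1 S=0
  [1] read 0x21 idx=16: raw=0x22007 flags P=1 W=1 U=1 S=0
  [2] read 0x22 idx=20: raw=0x24007 flags P=1 W=1 U=1 S=0
  [3] read 0x24 idx=15: raw=0x27007 flags P=1 W=1 U=1 S=0
  → PA=0x27494  (4 entries read)
#1 VA=0xF050201A93B (r,kernel):
  [0] read 0x1E idx=30: raw=0x29007 flags P=1 W=1 U=1 S=0
  [1] read 0x29 idx=20: raw=0x2A007 flags P=1 W=1 U=1 S=0
  [2] read 0x2A idx=16: raw=0x2C007 flags P=1 W=1 U=1 S=0
  [3] read 0x2C idx=26: raw=0x2E007 flags P=1 W=1 U=1 S=0
  → PA=0x2E93B  (4 entries read)
#2 VA=0xF81C0A0993B (r,kernel):
  [0] read 0x1E idx=31: raw=0x31007 flags P=1 W=1 U=1 S=0
  [1] read 0x31 idx=7: raw=0x33007 flags P=1 W=1 U=1 S=0
  [2] read 0x33 idx=5: raw=0x34007 flags P=1 W=1 U=1 S=0
  [3] read 0x34 idx=9: raw=0x35007 flags P=1 W=1 U=1 S=0
  → PA=0x3593B  (4 entries read)
#3 VA=0x785836055A9 (r,kernel):
  [0] read 0x1E idx=15: raw=0x36007 flags P=1 W=1 U=1 S=0
  [1] read 0x36 idx=22: raw=0x39007 flags P=1 W=1 U=1 S=0
  [2] read 0x39 idx=27: raw=0x3A007 flags P=1 W=1 U=1 S=0
  [3] read 0x3A idx=5: raw=0x3E007 flags P=1 W=1 U=1 S=0
  → PA=0x3E5A9  (4 entries read)

Entries read for #2: 4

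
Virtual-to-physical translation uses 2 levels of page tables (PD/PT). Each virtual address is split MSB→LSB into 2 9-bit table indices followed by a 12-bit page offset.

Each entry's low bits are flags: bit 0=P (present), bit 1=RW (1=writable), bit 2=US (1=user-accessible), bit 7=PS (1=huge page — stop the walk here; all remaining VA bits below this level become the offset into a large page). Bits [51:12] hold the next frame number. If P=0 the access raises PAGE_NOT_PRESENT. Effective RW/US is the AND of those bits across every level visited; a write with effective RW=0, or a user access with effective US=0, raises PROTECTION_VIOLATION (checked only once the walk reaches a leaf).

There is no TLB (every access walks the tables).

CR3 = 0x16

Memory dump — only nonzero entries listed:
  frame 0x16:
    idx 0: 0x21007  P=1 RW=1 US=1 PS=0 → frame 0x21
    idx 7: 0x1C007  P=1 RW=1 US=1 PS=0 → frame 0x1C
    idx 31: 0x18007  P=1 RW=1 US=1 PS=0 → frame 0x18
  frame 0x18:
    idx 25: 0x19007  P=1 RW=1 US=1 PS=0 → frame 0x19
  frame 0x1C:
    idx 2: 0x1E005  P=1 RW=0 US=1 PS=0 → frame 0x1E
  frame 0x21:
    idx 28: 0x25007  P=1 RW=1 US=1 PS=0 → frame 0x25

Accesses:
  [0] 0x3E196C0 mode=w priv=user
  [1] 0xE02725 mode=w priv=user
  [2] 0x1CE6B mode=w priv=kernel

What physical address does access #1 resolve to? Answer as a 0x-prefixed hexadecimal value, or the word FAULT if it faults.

Per-access translation:
#0 VA=0x3E196C0 (w,user):
  lvl0: tbl 0x16, slot 31 ⇒ 0x18007 (P1/RW1/US1/PS0)
  lvl1: tbl 0x18, slot 25 ⇒ 0x19007 (P1/RW1/US1/PS0)
  → PA=0x196C0  (2 entries read)
#1 VA=0xE02725 (w,user):
  lvl0: tbl 0x16, slot 7 ⇒ 0x1C007 (P1/RW1/US1/PS0)
  lvl1: tbl 0x1C, slot 2 ⇒ 0x1E005 (P1/RW0/US1/PS0)
  ✗ PROTECTION_VIOLATION  [2 reads]
#2 VA=0x1CE6B (w,kernel):
  lvl0: tbl 0x16, slot 0 ⇒ 0x21007 (P1/RW1/US1/PS0)
  lvl1: tbl 0x21, slot 28 ⇒ 0x25007 (P1/RW1/US1/PS0)
  → PA=0x25E6B  (2 entries read)

Access #1 PA: FAULT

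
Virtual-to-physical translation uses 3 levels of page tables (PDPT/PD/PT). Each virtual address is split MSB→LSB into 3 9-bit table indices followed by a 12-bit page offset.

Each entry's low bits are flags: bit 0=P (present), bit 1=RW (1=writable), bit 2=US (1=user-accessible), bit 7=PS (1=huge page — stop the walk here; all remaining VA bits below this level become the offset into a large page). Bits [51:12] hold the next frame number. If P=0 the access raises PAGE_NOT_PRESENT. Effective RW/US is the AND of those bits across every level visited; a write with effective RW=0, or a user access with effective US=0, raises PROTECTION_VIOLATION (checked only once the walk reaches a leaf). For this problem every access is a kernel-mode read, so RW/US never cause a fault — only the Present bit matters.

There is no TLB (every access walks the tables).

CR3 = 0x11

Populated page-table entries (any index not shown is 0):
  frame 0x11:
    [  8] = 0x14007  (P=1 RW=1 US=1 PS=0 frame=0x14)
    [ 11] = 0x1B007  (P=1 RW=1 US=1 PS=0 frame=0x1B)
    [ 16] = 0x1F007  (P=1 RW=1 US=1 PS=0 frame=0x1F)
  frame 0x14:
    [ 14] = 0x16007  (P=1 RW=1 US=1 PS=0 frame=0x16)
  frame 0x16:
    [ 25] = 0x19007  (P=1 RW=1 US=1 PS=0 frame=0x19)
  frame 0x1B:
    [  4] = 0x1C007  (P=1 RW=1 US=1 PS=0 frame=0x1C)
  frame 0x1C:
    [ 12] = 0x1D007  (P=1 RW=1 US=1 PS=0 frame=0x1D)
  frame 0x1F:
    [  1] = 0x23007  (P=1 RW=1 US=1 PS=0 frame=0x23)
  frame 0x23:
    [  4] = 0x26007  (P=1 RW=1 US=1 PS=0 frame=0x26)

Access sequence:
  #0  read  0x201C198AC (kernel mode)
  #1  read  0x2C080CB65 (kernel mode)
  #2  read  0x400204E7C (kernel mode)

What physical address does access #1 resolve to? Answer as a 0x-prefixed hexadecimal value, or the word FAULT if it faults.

Trace:
#0 VA=0x201C198AC (r,kernel):
  L0: frame=0x11 idx=8 entry=0x14007 [P=1 RW=1 US=1 PS=0]
  L1: frame=0x14 idx=14 entry=0x16007 [P=1 RW=1 US=1 PS=0]
  L2: frame=0x16 idx=25 entry=0x19007 [P=1 RW=1 US=1 PS=0]
  ✓ 0x198AC  — 3 lookups
#1 VA=0x2C080CB65 (r,kernel):
  L0: frame=0x11 idx=11 entry=0x1B007 [P=1 RW=1 US=1 PS=0]
  L1: frame=0x1B idx=4 entry=0x1C007 [P=1 RW=1 US=1 PS=0]
  L2: frame=0x1C idx=12 entry=0x1D007 [P=1 RW=1 US=1 PS=0]
  ✓ 0x1DB65  — 3 lookups
#2 VA=0x400204E7C (r,kernel):
  L0: frame=0x11 idx=16 entry=0x1F007 [P=1 RW=1 US=1 PS=0]
  L1: frame=0x1F idx=1 entry=0x23007 [P=1 RW=1 US=1 PS=0]
  L2: frame=0x23 idx=4 entry=0x26007 [P=1 RW=1 US=1 PS=0]
  ✓ 0x26E7C  — 3 lookups

Access #1 PA: 0x1DB65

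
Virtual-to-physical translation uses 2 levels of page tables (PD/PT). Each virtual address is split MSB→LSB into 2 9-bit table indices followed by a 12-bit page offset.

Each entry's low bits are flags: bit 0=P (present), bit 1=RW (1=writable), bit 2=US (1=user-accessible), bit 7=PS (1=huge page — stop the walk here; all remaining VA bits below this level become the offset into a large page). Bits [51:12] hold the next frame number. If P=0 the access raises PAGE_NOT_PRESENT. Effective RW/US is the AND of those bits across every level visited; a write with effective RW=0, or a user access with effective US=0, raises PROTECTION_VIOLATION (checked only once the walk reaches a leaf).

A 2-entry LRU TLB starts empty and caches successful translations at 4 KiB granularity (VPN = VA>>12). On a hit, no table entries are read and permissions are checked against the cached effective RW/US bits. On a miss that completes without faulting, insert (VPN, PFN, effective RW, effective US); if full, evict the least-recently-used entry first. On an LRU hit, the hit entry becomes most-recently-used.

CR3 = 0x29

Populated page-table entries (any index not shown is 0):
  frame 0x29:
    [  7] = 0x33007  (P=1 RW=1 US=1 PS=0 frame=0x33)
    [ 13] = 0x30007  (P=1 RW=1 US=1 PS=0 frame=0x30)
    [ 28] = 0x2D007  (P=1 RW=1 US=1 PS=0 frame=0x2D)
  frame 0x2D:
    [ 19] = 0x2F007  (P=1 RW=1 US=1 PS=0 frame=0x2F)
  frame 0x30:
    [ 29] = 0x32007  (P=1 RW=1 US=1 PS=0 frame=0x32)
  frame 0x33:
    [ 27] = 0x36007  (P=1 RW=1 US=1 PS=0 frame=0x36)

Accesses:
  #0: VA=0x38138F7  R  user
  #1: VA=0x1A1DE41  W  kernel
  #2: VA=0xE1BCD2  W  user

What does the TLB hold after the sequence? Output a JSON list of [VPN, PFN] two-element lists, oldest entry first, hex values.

Trace:
#0 VA=0x38138F7 (r,user):
  L0: frame=0x29 idx=28 entry=0x2D007 [P=1 RW=1 US=1 PS=0]
  L1: frame=0x2D idx=19 entry=0x2F007 [P=1 RW=1 US=1 PS=0]
  ⇒ phys 0x2F8F7  [2 reads]
#1 VA=0x1A1DE41 (w,kernel):
  L0: frame=0x29 idx=13 entry=0x30007 [P=1 RW=1 US=1 PS=0]
  L1: frame=0x30 idx=29 entry=0x32007 [P=1 RW=1 US=1 PS=0]
  ⇒ phys 0x32E41  [2 reads]
#2 VA=0xE1BCD2 (w,user):
  L0: frame=0x29 idx=7 entry=0x33007 [P=1 RW=1 US=1 PS=0]
  L1: frame=0x33 idx=27 entry=0x36007 [P=1 RW=1 US=1 PS=0]
  ⇒ phys 0x36CD2  [2 reads]

TLB: [["0x1A1D", "0x32"], ["0xE1B", "0x36"]]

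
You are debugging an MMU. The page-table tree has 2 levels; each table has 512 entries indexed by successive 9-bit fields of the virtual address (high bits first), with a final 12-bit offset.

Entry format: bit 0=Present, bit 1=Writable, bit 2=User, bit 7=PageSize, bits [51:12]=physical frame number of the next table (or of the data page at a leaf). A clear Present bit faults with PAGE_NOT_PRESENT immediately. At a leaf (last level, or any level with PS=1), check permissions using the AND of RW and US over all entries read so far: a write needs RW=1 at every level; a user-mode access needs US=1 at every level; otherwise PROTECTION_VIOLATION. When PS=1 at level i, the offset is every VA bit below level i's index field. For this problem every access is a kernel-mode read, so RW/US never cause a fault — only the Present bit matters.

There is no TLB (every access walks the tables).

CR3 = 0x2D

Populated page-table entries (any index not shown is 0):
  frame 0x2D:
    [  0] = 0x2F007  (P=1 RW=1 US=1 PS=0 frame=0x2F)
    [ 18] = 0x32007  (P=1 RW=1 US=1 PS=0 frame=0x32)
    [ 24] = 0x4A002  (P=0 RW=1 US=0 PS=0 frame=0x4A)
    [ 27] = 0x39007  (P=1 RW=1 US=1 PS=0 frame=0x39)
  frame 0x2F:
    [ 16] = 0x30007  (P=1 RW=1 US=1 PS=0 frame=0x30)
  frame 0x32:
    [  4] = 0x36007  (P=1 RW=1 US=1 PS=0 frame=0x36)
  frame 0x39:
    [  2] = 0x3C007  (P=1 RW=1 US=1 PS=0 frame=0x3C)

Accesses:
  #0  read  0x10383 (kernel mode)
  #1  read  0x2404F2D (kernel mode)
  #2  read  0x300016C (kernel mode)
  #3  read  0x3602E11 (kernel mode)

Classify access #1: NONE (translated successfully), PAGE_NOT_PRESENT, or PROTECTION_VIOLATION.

Trace:
#0 VA=0x10383 (r,kernel):
  L0: frame=0x2D idx=0 entry=0x2F007 [P=1 RW=1 US=1 PS=0]
  L1: frame=0x2F idx=16 entry=0x30007 [P=1 RW=1 US=1 PS=0]
  → PA=0x30383  (2 entries read)
#1 VA=0x2404F2D (r,kernel):
  L0: frame=0x2D idx=18 entry=0x32007 [P=1 RW=1 US=1 PS=0]
  L1: frame=0x32 idx=4 entry=0x36007 [P=1 RW=1 US=1 PS=0]
  → PA=0x36F2D  (2 entries read)
#2 VA=0x300016C (r,kernel):
  L0: frame=0x2D idx=24 entry=0x4A002 [P=0 RW=1 US=0 PS=0]
  ✗ PAGE_NOT_PRESENT  [1 reads]
#3 VA=0x3602E11 (r,kernel):
  L0: frame=0x2D idx=27 entry=0x39007 [P=1 RW=1 US=1 PS=0]
  L1: frame=0x39 idx=2 entry=0x3C007 [P=1 RW=1 US=1 PS=0]
  → PA=0x3CE11  (2 entries read)

Access #1 fault: NONE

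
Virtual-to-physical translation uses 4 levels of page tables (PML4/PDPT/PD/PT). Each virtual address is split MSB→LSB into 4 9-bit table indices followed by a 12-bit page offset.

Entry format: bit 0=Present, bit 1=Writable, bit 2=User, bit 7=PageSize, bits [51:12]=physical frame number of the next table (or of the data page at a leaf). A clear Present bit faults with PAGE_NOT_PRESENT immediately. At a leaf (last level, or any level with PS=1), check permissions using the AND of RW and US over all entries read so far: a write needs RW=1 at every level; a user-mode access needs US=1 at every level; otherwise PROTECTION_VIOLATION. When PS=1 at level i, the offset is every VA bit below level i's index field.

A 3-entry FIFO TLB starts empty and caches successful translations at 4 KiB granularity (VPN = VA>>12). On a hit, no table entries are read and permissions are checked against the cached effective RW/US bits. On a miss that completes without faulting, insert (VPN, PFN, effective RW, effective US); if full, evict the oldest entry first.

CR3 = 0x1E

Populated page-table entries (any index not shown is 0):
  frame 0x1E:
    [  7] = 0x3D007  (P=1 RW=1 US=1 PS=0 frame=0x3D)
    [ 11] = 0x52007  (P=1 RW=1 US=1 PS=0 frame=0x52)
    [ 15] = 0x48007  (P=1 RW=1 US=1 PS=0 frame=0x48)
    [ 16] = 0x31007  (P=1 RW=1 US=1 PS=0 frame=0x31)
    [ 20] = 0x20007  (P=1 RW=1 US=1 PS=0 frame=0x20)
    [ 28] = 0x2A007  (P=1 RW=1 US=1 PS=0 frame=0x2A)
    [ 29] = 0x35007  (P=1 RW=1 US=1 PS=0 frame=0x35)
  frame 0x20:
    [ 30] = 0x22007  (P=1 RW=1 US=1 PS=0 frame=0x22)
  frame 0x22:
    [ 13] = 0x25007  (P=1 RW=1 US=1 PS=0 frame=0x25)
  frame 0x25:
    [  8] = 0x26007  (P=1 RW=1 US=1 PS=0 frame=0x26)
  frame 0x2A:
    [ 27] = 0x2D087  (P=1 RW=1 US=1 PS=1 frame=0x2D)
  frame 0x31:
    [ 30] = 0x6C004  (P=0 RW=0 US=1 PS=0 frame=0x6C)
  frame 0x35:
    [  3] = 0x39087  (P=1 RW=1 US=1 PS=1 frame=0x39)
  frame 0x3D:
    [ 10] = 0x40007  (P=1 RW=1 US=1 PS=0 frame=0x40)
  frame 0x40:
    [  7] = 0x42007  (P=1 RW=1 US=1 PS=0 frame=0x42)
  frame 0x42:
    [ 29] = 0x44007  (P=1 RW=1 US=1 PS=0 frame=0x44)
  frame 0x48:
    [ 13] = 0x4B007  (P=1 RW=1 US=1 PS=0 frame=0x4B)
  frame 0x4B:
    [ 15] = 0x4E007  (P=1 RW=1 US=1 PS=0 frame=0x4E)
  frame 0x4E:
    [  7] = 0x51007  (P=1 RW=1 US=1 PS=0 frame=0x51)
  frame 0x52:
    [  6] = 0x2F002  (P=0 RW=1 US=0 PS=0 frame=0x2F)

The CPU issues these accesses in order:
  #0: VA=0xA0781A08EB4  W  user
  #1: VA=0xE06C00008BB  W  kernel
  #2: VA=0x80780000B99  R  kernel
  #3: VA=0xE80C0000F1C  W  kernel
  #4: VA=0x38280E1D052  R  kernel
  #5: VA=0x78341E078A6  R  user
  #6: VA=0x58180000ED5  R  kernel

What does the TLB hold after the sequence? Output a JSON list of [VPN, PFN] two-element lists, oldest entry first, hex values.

Per-access translation:
#0 VA=0xA0781A08EB4 (w,user):
  lvl0: tbl 0x1E, slot 20 ⇒ 0x20007 (P1/RW1/US1/PS0)
  lvl1: tbl 0x20, slot 30 ⇒ 0x22007 (P1/RW1/US1/PS0)
  lvl2: tbl 0x22, slot 13 ⇒ 0x25007 (P1/RW1/US1/PS0)
  lvl3: tbl 0x25, slot 8 ⇒ 0x26007 (P1/RW1/US1/PS0)
  → PA=0x26EB4  (4 entries read)
#1 VA=0xE06C00008BB (w,kernel):
  lvl0: tbl 0x1E, slot 28 ⇒ 0x2A007 (P1/RW1/US1/PS0)
  lvl1: tbl 0x2A, slot 27 ⇒ 0x2D087 (P1/RW1/US1/PS1)
  → PA=0x2D8BB (huge @L1)  (2 entries read)
#2 VA=0x80780000B99 (r,kernel):
  lvl0: tbl 0x1E, slot 16 ⇒ 0x31007 (P1/RW1/US1/PS0)
  lvl1: tbl 0x31, slot 30 ⇒ 0x6C004 (P0/RW0/US1/PS0)
  ⇒ fault: PAGE_NOT_PRESENT  — 2 lookups
#3 VA=0xE80C0000F1C (w,kernel):
  lvl0: tbl 0x1E, slot 29 ⇒ 0x35007 (P1/RW1/US1/PS0)
  lvl1: tbl 0x35, slot 3 ⇒ 0x39087 (P1/RW1/US1/PS1)
  → PA=0x39F1C (huge @L1)  (2 entries read)
#4 VA=0x38280E1D052 (r,kernel):
  lvl0: tbl 0x1E, slot 7 ⇒ 0x3D007 (P1/RW1/US1/PS0)
  lvl1: tbl 0x3D, slot 10 ⇒ 0x40007 (P1/RW1/US1/PS0)
  lvl2: tbl 0x40, slot 7 ⇒ 0x42007 (P1/RW1/US1/PS0)
  lvl3: tbl 0x42, slot 29 ⇒ 0x44007 (P1/RW1/US1/PS0)
  → PA=0x44052  (4 entries read)
#5 VA=0x78341E078A6 (r,user):
  lvl0: tbl 0x1E, slot 15 ⇒ 0x48007 (P1/RW1/US1/PS0)
  lvl1: tbl 0x48, slot 13 ⇒ 0x4B007 (P1/RW1/US1/PS0)
  lvl2: tbl 0x4B, slot 15 ⇒ 0x4E007 (P1/RW1/US1/PS0)
  lvl3: tbl 0x4E, slot 7 ⇒ 0x51007 (P1/RW1/US1/PS0)
  → PA=0x518A6  (4 entries read)
#6 VA=0x58180000ED5 (r,kernel):
  lvl0: tbl 0x1E, slot 11 ⇒ 0x52007 (P1/RW1/US1/PS0)
  lvl1: tbl 0x52, slot 6 ⇒ 0x2F002 (P0/RW1/US0/PS0)
  ⇒ fault: PAGE_NOT_PRESENT  — 2 lookups

TLB: [["0xE80C0000", "0x39"], ["0x38280E1D", "0x44"], ["0x78341E07", "0x51"]]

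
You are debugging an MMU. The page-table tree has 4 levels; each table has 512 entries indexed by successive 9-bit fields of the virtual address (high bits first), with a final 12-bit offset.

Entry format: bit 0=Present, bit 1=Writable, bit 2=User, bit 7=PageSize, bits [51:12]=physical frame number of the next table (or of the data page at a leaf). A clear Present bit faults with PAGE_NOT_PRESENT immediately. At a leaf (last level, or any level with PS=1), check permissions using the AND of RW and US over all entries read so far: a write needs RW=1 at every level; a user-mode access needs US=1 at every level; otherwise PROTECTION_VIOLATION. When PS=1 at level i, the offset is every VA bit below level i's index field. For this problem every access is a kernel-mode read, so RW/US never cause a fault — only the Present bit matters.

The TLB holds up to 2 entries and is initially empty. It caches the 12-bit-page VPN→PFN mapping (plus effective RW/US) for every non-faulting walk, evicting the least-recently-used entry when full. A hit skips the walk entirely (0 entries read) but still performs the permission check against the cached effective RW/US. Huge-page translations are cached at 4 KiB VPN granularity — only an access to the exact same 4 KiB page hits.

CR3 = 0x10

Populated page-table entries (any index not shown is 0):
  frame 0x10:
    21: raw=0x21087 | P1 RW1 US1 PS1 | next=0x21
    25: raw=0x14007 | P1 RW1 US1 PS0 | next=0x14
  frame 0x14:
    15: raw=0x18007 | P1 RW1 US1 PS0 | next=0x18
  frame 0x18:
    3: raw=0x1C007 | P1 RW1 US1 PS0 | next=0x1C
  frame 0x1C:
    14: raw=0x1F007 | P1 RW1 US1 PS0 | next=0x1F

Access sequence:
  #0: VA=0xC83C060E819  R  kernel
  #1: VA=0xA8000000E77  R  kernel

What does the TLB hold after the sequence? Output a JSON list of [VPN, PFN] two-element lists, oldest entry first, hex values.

Walk each access:
#0 VA=0xC83C060E819 (r,kernel):
  L0: frame=0x10 idx=25 entry=0x14007 [P=1 RW=1 US=1 PS=0]
  L1: frame=0x14 idx=15 entry=0x18007 [P=1 RW=1 US=1 PS=0]
  L2: frame=0x18 idx=3 entry=0x1C007 [P=1 RW=1 US=1 PS=0]
  L3: frame=0x1C idx=14 entry=0x1F007 [P=1 RW=1 US=1 PS=0]
  ⇒ phys 0x1F819  [4 reads]
#1 VA=0xA8000000E77 (r,kernel):
  L0: frame=0x10 idx=21 entry=0x21087 [P=1 RW=1 US=1 PS=1]
  ⇒ phys 0x21E77 (huge @L0)  [1 reads]

TLB: [["0xC83C060E", "0x1F"], ["0xA8000000", "0x21"]]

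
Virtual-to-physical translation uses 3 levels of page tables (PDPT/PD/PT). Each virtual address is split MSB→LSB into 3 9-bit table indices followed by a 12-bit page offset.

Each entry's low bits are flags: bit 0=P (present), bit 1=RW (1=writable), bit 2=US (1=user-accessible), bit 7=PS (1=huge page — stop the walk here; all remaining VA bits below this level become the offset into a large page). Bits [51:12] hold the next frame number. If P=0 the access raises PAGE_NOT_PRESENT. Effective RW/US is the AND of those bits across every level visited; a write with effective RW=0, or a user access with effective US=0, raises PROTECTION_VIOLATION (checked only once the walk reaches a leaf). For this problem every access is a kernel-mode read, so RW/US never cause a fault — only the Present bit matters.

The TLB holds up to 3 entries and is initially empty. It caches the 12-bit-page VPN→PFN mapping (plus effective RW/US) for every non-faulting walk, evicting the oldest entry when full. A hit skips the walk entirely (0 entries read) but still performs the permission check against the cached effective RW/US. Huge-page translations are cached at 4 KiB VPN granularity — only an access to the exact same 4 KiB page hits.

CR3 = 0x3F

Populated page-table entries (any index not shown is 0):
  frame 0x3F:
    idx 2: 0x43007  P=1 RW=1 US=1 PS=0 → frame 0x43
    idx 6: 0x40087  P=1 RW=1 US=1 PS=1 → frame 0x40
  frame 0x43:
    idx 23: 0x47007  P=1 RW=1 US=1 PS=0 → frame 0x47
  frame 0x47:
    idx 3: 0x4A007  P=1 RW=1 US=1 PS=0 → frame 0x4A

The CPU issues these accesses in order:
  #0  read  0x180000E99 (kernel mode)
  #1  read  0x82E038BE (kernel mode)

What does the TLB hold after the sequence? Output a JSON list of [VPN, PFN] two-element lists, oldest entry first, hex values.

Per-access translation:
#0 VA=0x180000E99 (r,kernel):
  L0 @0x3F[6] → 0x40087  P=1,RW=1,US=1,PS=1
  → PA=0x40E99 (huge @L0)  (1 entries read)
#1 VA=0x82E038BE (r,kernel):
  L0 @0x3F[2] → 0x43007  P=1,RW=1,US=1,PS=0
  L1 @0x43[23] → 0x47007  P=1,RW=1,US=1,PS=0
  L2 @0x47[3] → 0x4A007  P=1,RW=1,US=1,PS=0
  → PA=0x4A8BE  (3 entries read)

TLB: [["0x180000", "0x40"], ["0x82E03", "0x4A"]]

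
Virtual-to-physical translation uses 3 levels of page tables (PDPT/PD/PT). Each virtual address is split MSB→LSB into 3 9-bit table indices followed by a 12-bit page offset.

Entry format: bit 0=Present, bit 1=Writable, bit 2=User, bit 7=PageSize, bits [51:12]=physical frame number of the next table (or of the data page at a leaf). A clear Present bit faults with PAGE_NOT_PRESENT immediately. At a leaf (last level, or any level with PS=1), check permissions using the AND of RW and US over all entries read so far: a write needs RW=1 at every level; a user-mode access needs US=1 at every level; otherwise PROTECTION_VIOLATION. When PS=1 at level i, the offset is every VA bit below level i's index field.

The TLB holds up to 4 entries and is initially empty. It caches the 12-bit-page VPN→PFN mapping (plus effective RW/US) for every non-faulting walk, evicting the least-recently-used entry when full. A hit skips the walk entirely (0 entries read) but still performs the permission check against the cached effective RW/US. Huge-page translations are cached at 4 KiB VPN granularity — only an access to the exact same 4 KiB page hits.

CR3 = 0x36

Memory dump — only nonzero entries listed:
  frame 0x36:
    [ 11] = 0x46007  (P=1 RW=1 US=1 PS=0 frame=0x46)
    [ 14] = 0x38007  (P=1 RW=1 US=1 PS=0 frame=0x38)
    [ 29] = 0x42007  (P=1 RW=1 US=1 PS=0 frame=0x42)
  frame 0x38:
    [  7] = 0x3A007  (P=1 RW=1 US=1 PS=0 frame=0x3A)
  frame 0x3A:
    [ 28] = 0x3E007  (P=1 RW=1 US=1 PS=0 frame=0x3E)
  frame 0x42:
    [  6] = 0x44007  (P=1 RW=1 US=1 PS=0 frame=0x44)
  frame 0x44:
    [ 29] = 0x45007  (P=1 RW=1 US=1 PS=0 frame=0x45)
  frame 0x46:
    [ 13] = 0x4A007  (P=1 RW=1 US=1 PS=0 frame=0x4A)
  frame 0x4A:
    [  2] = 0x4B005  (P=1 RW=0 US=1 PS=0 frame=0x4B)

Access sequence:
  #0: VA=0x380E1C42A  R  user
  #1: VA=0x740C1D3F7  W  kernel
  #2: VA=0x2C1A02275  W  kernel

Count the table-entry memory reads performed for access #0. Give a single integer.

Per-access translation:
#0 VA=0x380E1C42A (r,user):
  lvl0: tbl 0x36, slot 14 ⇒ 0x38007 (P1/RW1/US1/PS0)
  lvl1: tbl 0x38, slot 7 ⇒ 0x3A007 (P1/RW1/US1/PS0)
  lvl2: tbl 0x3A, slot 28 ⇒ 0x3E007 (P1/RW1/US1/PS0)
  → PA=0x3E42A  (3 entries read)
#1 VA=0x740C1D3F7 (w,kernel):
  lvl0: tbl 0x36, slot 29 ⇒ 0x42007 (P1/RW1/US1/PS0)
  lvl1: tbl 0x42, slot 6 ⇒ 0x44007 (P1/RW1/US1/PS0)
  lvl2: tbl 0x44, slot 29 ⇒ 0x45007 (P1/RW1/US1/PS0)
  → PA=0x453F7  (3 entries read)
#2 VA=0x2C1A02275 (w,kernel):
  lvl0: tbl 0x36, slot 11 ⇒ 0x46007 (P1/RW1/US1/PS0)
  lvl1: tbl 0x46, slot 13 ⇒ 0x4A007 (P1/RW1/US1/PS0)
  lvl2: tbl 0x4A, slot 2 ⇒ 0x4B005 (P1/RW0/US1/PS0)
  ⇒ fault: PROTECTION_VIOLATION  — 3 lookups

Entries read for #0: 3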